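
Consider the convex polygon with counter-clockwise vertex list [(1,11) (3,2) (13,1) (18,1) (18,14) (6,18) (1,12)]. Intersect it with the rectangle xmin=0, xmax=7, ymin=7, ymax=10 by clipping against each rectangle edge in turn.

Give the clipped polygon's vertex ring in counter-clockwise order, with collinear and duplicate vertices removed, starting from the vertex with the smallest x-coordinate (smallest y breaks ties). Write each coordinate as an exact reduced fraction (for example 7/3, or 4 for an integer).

Clipped polygon: [(11/9,10) (17/9,7) (7,7) (7,10)]

1. After x ≥ 0: [(1,11) (3,2) (13,1) (18,1) (18,14) (6,18) (1,12)]
2. After x ≤ 7: [(1,11) (3,2) (7,8/5) (7,53/3) (6,18) (1,12)]
3. After y ≥ 7: [(1,11) (17/9,7) (7,7) (7,53/3) (6,18) (1,12)]
4. After y ≤ 10: [(11/9,10) (17/9,7) (7,7) (7,10)]
5. Canonical ring: [(11/9,10) (17/9,7) (7,7) (7,10)]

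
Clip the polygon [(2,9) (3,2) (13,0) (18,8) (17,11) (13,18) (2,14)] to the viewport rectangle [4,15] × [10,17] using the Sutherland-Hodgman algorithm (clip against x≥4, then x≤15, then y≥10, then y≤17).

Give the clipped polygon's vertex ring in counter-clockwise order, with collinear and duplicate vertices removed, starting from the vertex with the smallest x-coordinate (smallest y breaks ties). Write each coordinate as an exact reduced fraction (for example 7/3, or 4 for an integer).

Clipped polygon: [(4,10) (15,10) (15,29/2) (95/7,17) (41/4,17) (4,162/11)]

1. After x ≥ 4: [(4,9/5) (13,0) (18,8) (17,11) (13,18) (4,162/11)]
2. After x ≤ 15: [(4,9/5) (13,0) (15,16/5) (15,29/2) (13,18) (4,162/11)]
3. After y ≥ 10: [(4,10) (15,10) (15,29/2) (13,18) (4,162/11)]
4. After y ≤ 17: [(4,10) (15,10) (15,29/2) (95/7,17) (41/4,17) (4,162/11)]
5. Canonical ring: [(4,10) (15,10) (15,29/2) (95/7,17) (41/4,17) (4,162/11)]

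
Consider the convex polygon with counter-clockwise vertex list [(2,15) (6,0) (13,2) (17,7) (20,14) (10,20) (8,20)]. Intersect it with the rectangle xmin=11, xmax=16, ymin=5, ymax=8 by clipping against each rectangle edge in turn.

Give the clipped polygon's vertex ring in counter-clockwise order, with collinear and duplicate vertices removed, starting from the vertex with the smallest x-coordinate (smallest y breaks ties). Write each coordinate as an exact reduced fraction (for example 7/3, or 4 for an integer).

1. After x ≥ 11: [(11,10/7) (13,2) (17,7) (20,14) (11,97/5)]
2. After x ≤ 16: [(11,10/7) (13,2) (16,23/4) (16,82/5) (11,97/5)]
3. After y ≥ 5: [(11,5) (77/5,5) (16,23/4) (16,82/5) (11,97/5)]
4. After y ≤ 8: [(11,8) (11,5) (77/5,5) (16,23/4) (16,8)]
5. Canonical ring: [(11,5) (77/5,5) (16,23/4) (16,8) (11,8)]

Clipped polygon: [(11,5) (77/5,5) (16,23/4) (16,8) (11,8)]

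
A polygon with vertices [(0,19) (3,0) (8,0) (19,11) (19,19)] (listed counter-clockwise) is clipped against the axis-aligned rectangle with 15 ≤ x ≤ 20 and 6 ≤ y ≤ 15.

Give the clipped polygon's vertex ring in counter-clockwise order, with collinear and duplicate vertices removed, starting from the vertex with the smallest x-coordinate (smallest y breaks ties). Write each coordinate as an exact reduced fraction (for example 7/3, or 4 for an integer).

Clipped polygon: [(15,7) (19,11) (19,15) (15,15)]

1. After x ≥ 15: [(15,19) (15,7) (19,11) (19,19)]
2. After x ≤ 20: [(15,19) (15,7) (19,11) (19,19)]
3. After y ≥ 6: [(15,19) (15,7) (19,11) (19,19)]
4. After y ≤ 15: [(15,15) (15,7) (19,11) (19,15)]
5. Canonical ring: [(15,7) (19,11) (19,15) (15,15)]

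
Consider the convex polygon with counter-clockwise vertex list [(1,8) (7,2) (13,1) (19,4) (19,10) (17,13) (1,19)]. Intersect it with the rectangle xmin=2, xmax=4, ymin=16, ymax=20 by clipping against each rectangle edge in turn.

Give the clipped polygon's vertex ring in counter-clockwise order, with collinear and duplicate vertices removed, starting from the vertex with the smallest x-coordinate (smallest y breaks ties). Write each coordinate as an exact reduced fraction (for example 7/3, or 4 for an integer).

Clipped polygon: [(2,16) (4,16) (4,143/8) (2,149/8)]

1. After x ≥ 2: [(2,7) (7,2) (13,1) (19,4) (19,10) (17,13) (2,149/8)]
2. After x ≤ 4: [(2,7) (4,5) (4,143/8) (2,149/8)]
3. After y ≥ 16: [(2,16) (4,16) (4,143/8) (2,149/8)]
4. After y ≤ 20: [(2,16) (4,16) (4,143/8) (2,149/8)]
5. Canonical ring: [(2,16) (4,16) (4,143/8) (2,149/8)]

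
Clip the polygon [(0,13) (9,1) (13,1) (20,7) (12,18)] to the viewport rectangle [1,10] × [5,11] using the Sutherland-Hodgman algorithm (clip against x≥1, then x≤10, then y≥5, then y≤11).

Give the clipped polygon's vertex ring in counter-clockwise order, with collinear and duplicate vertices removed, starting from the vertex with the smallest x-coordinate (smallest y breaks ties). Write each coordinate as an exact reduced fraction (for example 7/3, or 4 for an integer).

Clipped polygon: [(3/2,11) (6,5) (10,5) (10,11)]

1. After x ≥ 1: [(1,161/12) (1,35/3) (9,1) (13,1) (20,7) (12,18)]
2. After x ≤ 10: [(10,103/6) (1,161/12) (1,35/3) (9,1) (10,1)]
3. After y ≥ 5: [(10,5) (10,103/6) (1,161/12) (1,35/3) (6,5)]
4. After y ≤ 11: [(10,5) (10,11) (3/2,11) (6,5)]
5. Canonical ring: [(3/2,11) (6,5) (10,5) (10,11)]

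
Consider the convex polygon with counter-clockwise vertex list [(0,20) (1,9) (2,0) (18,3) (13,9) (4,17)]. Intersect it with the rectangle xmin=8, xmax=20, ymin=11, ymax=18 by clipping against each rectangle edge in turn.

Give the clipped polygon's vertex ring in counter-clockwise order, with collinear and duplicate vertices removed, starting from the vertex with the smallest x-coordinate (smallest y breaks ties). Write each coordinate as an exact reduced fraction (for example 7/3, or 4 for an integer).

1. After x ≥ 8: [(8,9/8) (18,3) (13,9) (8,121/9)]
2. After x ≤ 20: [(8,9/8) (18,3) (13,9) (8,121/9)]
3. After y ≥ 11: [(8,11) (43/4,11) (8,121/9)]
4. After y ≤ 18: [(8,11) (43/4,11) (8,121/9)]
5. Canonical ring: [(8,11) (43/4,11) (8,121/9)]

Clipped polygon: [(8,11) (43/4,11) (8,121/9)]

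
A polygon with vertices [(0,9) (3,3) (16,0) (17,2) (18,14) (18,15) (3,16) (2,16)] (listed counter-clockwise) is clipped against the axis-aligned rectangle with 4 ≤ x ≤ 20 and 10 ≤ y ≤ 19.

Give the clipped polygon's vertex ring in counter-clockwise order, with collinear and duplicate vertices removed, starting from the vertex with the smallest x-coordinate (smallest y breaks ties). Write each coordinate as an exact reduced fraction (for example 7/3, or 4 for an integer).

1. After x ≥ 4: [(4,36/13) (16,0) (17,2) (18,14) (18,15) (4,239/15)]
2. After x ≤ 20: [(4,36/13) (16,0) (17,2) (18,14) (18,15) (4,239/15)]
3. After y ≥ 10: [(4,10) (53/3,10) (18,14) (18,15) (4,239/15)]
4. After y ≤ 19: [(4,10) (53/3,10) (18,14) (18,15) (4,239/15)]
5. Canonical ring: [(4,10) (53/3,10) (18,14) (18,15) (4,239/15)]

Clipped polygon: [(4,10) (53/3,10) (18,14) (18,15) (4,239/15)]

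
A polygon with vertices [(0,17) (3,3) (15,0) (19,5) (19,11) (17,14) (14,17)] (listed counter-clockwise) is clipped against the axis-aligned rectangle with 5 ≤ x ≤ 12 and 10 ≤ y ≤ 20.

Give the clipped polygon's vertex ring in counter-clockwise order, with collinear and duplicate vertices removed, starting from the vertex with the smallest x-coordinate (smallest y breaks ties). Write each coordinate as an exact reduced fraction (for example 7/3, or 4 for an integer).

Clipped polygon: [(5,10) (12,10) (12,17) (5,17)]

1. After x ≥ 5: [(5,17) (5,5/2) (15,0) (19,5) (19,11) (17,14) (14,17)]
2. After x ≤ 12: [(12,17) (5,17) (5,5/2) (12,3/4)]
3. After y ≥ 10: [(12,10) (12,17) (5,17) (5,10)]
4. After y ≤ 20: [(12,10) (12,17) (5,17) (5,10)]
5. Canonical ring: [(5,10) (12,10) (12,17) (5,17)]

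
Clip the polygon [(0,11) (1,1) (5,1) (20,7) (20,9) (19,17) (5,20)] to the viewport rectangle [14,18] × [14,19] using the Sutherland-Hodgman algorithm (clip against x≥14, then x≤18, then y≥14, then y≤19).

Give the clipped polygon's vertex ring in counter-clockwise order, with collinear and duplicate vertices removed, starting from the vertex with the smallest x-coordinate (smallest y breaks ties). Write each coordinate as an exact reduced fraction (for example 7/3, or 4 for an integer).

1. After x ≥ 14: [(14,23/5) (20,7) (20,9) (19,17) (14,253/14)]
2. After x ≤ 18: [(14,23/5) (18,31/5) (18,241/14) (14,253/14)]
3. After y ≥ 14: [(14,14) (18,14) (18,241/14) (14,253/14)]
4. After y ≤ 19: [(14,14) (18,14) (18,241/14) (14,253/14)]
5. Canonical ring: [(14,14) (18,14) (18,241/14) (14,253/14)]

Clipped polygon: [(14,14) (18,14) (18,241/14) (14,253/14)]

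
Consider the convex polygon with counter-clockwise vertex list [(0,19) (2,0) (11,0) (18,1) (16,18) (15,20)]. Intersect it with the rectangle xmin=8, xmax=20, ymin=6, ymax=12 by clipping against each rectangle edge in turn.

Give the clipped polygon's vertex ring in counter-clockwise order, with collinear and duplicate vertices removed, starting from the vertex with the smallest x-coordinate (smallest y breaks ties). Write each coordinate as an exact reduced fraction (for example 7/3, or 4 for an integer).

Clipped polygon: [(8,6) (296/17,6) (284/17,12) (8,12)]

1. After x ≥ 8: [(8,293/15) (8,0) (11,0) (18,1) (16,18) (15,20)]
2. After x ≤ 20: [(8,293/15) (8,0) (11,0) (18,1) (16,18) (15,20)]
3. After y ≥ 6: [(8,293/15) (8,6) (296/17,6) (16,18) (15,20)]
4. After y ≤ 12: [(8,12) (8,6) (296/17,6) (284/17,12)]
5. Canonical ring: [(8,6) (296/17,6) (284/17,12) (8,12)]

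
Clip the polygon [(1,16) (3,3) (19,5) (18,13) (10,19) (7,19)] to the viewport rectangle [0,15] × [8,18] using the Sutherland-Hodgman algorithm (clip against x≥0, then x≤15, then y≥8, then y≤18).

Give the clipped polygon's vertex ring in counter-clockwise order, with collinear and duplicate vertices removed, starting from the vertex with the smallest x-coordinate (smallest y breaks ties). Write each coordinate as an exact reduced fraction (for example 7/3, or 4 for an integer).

Clipped polygon: [(1,16) (29/13,8) (15,8) (15,61/4) (34/3,18) (5,18)]

1. After x ≥ 0: [(1,16) (3,3) (19,5) (18,13) (10,19) (7,19)]
2. After x ≤ 15: [(1,16) (3,3) (15,9/2) (15,61/4) (10,19) (7,19)]
3. After y ≥ 8: [(1,16) (29/13,8) (15,8) (15,61/4) (10,19) (7,19)]
4. After y ≤ 18: [(5,18) (1,16) (29/13,8) (15,8) (15,61/4) (34/3,18)]
5. Canonical ring: [(1,16) (29/13,8) (15,8) (15,61/4) (34/3,18) (5,18)]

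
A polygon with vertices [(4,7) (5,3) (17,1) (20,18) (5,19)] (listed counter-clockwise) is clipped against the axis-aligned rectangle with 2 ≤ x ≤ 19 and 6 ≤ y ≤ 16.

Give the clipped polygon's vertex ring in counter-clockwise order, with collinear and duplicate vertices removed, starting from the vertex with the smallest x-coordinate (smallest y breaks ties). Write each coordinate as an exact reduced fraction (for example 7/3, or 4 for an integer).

1. After x ≥ 2: [(4,7) (5,3) (17,1) (20,18) (5,19)]
2. After x ≤ 19: [(4,7) (5,3) (17,1) (19,37/3) (19,271/15) (5,19)]
3. After y ≥ 6: [(4,7) (17/4,6) (304/17,6) (19,37/3) (19,271/15) (5,19)]
4. After y ≤ 16: [(19/4,16) (4,7) (17/4,6) (304/17,6) (19,37/3) (19,16)]
5. Canonical ring: [(4,7) (17/4,6) (304/17,6) (19,37/3) (19,16) (19/4,16)]

Clipped polygon: [(4,7) (17/4,6) (304/17,6) (19,37/3) (19,16) (19/4,16)]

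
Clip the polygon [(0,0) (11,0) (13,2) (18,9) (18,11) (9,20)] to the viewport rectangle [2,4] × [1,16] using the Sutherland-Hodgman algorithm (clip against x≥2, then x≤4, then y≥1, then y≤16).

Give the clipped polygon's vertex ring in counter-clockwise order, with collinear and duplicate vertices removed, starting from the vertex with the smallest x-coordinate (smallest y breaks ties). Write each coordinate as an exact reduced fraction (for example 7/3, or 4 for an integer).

1. After x ≥ 2: [(2,40/9) (2,0) (11,0) (13,2) (18,9) (18,11) (9,20)]
2. After x ≤ 4: [(4,80/9) (2,40/9) (2,0) (4,0)]
3. After y ≥ 1: [(4,1) (4,80/9) (2,40/9) (2,1)]
4. After y ≤ 16: [(4,1) (4,80/9) (2,40/9) (2,1)]
5. Canonical ring: [(2,1) (4,1) (4,80/9) (2,40/9)]

Clipped polygon: [(2,1) (4,1) (4,80/9) (2,40/9)]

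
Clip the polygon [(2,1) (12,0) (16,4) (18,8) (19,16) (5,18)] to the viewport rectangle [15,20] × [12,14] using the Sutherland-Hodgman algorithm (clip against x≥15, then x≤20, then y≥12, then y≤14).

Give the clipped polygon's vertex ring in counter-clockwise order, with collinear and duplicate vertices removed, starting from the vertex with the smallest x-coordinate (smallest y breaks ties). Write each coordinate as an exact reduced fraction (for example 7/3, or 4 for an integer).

1. After x ≥ 15: [(15,3) (16,4) (18,8) (19,16) (15,116/7)]
2. After x ≤ 20: [(15,3) (16,4) (18,8) (19,16) (15,116/7)]
3. After y ≥ 12: [(15,12) (37/2,12) (19,16) (15,116/7)]
4. After y ≤ 14: [(15,14) (15,12) (37/2,12) (75/4,14)]
5. Canonical ring: [(15,12) (37/2,12) (75/4,14) (15,14)]

Clipped polygon: [(15,12) (37/2,12) (75/4,14) (15,14)]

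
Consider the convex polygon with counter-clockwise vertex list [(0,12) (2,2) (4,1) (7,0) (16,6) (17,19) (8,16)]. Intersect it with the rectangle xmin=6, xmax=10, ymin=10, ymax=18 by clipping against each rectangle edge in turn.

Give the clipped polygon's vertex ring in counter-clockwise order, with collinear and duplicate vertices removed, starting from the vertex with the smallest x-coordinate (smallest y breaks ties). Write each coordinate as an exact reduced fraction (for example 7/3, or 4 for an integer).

1. After x ≥ 6: [(6,15) (6,1/3) (7,0) (16,6) (17,19) (8,16)]
2. After x ≤ 10: [(6,15) (6,1/3) (7,0) (10,2) (10,50/3) (8,16)]
3. After y ≥ 10: [(6,15) (6,10) (10,10) (10,50/3) (8,16)]
4. After y ≤ 18: [(6,15) (6,10) (10,10) (10,50/3) (8,16)]
5. Canonical ring: [(6,10) (10,10) (10,50/3) (8,16) (6,15)]

Clipped polygon: [(6,10) (10,10) (10,50/3) (8,16) (6,15)]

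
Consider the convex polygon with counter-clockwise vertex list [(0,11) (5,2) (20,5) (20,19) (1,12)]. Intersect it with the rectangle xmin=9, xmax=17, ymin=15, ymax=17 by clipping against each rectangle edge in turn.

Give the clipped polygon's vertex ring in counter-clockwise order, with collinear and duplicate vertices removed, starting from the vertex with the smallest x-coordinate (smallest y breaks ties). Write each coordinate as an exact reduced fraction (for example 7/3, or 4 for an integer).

Clipped polygon: [(64/7,15) (17,15) (17,17) (102/7,17)]

1. After x ≥ 9: [(9,14/5) (20,5) (20,19) (9,284/19)]
2. After x ≤ 17: [(9,14/5) (17,22/5) (17,340/19) (9,284/19)]
3. After y ≥ 15: [(17,15) (17,340/19) (64/7,15)]
4. After y ≤ 17: [(17,15) (17,17) (102/7,17) (64/7,15)]
5. Canonical ring: [(64/7,15) (17,15) (17,17) (102/7,17)]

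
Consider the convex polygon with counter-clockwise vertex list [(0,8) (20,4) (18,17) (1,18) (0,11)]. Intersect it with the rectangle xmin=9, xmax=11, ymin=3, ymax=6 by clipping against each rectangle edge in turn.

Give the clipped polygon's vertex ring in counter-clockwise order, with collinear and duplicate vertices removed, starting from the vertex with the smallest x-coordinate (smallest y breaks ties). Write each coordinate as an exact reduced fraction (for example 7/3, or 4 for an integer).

Clipped polygon: [(10,6) (11,29/5) (11,6)]

1. After x ≥ 9: [(9,31/5) (20,4) (18,17) (9,298/17)]
2. After x ≤ 11: [(9,31/5) (11,29/5) (11,296/17) (9,298/17)]
3. After y ≥ 3: [(9,31/5) (11,29/5) (11,296/17) (9,298/17)]
4. After y ≤ 6: [(10,6) (11,29/5) (11,6)]
5. Canonical ring: [(10,6) (11,29/5) (11,6)]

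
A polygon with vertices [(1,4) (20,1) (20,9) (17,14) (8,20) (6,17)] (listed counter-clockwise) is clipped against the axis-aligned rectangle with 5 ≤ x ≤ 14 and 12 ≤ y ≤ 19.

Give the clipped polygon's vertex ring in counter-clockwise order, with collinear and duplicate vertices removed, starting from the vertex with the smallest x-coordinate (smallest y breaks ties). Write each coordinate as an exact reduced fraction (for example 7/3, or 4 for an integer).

1. After x ≥ 5: [(5,72/5) (5,64/19) (20,1) (20,9) (17,14) (8,20) (6,17)]
2. After x ≤ 14: [(5,72/5) (5,64/19) (14,37/19) (14,16) (8,20) (6,17)]
3. After y ≥ 12: [(5,72/5) (5,12) (14,12) (14,16) (8,20) (6,17)]
4. After y ≤ 19: [(5,72/5) (5,12) (14,12) (14,16) (19/2,19) (22/3,19) (6,17)]
5. Canonical ring: [(5,12) (14,12) (14,16) (19/2,19) (22/3,19) (6,17) (5,72/5)]

Clipped polygon: [(5,12) (14,12) (14,16) (19/2,19) (22/3,19) (6,17) (5,72/5)]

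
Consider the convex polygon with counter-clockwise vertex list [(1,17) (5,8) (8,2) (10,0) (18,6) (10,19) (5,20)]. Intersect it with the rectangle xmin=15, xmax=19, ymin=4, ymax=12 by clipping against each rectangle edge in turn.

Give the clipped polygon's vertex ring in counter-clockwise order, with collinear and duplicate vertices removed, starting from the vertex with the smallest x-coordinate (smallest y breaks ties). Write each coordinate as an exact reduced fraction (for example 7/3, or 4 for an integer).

Clipped polygon: [(15,4) (46/3,4) (18,6) (15,87/8)]

1. After x ≥ 15: [(15,15/4) (18,6) (15,87/8)]
2. After x ≤ 19: [(15,15/4) (18,6) (15,87/8)]
3. After y ≥ 4: [(15,4) (46/3,4) (18,6) (15,87/8)]
4. After y ≤ 12: [(15,4) (46/3,4) (18,6) (15,87/8)]
5. Canonical ring: [(15,4) (46/3,4) (18,6) (15,87/8)]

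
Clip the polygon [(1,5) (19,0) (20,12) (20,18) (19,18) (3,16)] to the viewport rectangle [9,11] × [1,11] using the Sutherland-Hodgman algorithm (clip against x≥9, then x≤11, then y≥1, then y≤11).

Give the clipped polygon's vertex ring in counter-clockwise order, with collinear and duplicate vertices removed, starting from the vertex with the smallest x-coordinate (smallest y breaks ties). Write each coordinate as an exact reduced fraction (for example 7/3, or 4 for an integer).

Clipped polygon: [(9,25/9) (11,20/9) (11,11) (9,11)]

1. After x ≥ 9: [(9,25/9) (19,0) (20,12) (20,18) (19,18) (9,67/4)]
2. After x ≤ 11: [(9,25/9) (11,20/9) (11,17) (9,67/4)]
3. After y ≥ 1: [(9,25/9) (11,20/9) (11,17) (9,67/4)]
4. After y ≤ 11: [(9,11) (9,25/9) (11,20/9) (11,11)]
5. Canonical ring: [(9,25/9) (11,20/9) (11,11) (9,11)]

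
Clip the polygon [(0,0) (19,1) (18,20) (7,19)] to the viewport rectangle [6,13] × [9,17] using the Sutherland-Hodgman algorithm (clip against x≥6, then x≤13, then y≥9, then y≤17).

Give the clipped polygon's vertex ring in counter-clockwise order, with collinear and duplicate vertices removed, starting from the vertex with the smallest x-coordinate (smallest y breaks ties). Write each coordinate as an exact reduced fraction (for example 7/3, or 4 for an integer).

Clipped polygon: [(6,9) (13,9) (13,17) (119/19,17) (6,114/7)]

1. After x ≥ 6: [(6,114/7) (6,6/19) (19,1) (18,20) (7,19)]
2. After x ≤ 13: [(6,114/7) (6,6/19) (13,13/19) (13,215/11) (7,19)]
3. After y ≥ 9: [(6,114/7) (6,9) (13,9) (13,215/11) (7,19)]
4. After y ≤ 17: [(119/19,17) (6,114/7) (6,9) (13,9) (13,17)]
5. Canonical ring: [(6,9) (13,9) (13,17) (119/19,17) (6,114/7)]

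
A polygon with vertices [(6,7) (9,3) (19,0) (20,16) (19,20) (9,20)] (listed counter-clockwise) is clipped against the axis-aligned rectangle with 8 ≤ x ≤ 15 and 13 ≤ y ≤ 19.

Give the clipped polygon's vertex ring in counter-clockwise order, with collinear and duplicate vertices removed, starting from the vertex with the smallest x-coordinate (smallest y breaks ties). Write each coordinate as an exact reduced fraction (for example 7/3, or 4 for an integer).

Clipped polygon: [(8,13) (15,13) (15,19) (114/13,19) (8,47/3)]

1. After x ≥ 8: [(8,47/3) (8,13/3) (9,3) (19,0) (20,16) (19,20) (9,20)]
2. After x ≤ 15: [(8,47/3) (8,13/3) (9,3) (15,6/5) (15,20) (9,20)]
3. After y ≥ 13: [(8,47/3) (8,13) (15,13) (15,20) (9,20)]
4. After y ≤ 19: [(114/13,19) (8,47/3) (8,13) (15,13) (15,19)]
5. Canonical ring: [(8,13) (15,13) (15,19) (114/13,19) (8,47/3)]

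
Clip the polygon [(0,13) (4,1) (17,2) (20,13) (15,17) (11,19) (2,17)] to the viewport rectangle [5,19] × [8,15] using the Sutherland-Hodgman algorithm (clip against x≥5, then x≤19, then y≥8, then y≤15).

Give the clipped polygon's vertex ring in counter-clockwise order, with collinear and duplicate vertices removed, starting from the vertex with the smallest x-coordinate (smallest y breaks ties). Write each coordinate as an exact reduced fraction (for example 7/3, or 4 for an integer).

Clipped polygon: [(5,8) (205/11,8) (19,28/3) (19,69/5) (35/2,15) (5,15)]

1. After x ≥ 5: [(5,14/13) (17,2) (20,13) (15,17) (11,19) (5,53/3)]
2. After x ≤ 19: [(5,14/13) (17,2) (19,28/3) (19,69/5) (15,17) (11,19) (5,53/3)]
3. After y ≥ 8: [(5,8) (205/11,8) (19,28/3) (19,69/5) (15,17) (11,19) (5,53/3)]
4. After y ≤ 15: [(5,15) (5,8) (205/11,8) (19,28/3) (19,69/5) (35/2,15)]
5. Canonical ring: [(5,8) (205/11,8) (19,28/3) (19,69/5) (35/2,15) (5,15)]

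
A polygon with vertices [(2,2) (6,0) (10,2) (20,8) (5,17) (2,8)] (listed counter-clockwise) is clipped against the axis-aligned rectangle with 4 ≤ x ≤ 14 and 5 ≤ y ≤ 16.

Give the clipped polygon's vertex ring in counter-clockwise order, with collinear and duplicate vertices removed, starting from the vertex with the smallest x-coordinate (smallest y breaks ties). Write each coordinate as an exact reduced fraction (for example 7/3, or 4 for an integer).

1. After x ≥ 4: [(4,1) (6,0) (10,2) (20,8) (5,17) (4,14)]
2. After x ≤ 14: [(4,1) (6,0) (10,2) (14,22/5) (14,58/5) (5,17) (4,14)]
3. After y ≥ 5: [(4,5) (14,5) (14,58/5) (5,17) (4,14)]
4. After y ≤ 16: [(4,5) (14,5) (14,58/5) (20/3,16) (14/3,16) (4,14)]
5. Canonical ring: [(4,5) (14,5) (14,58/5) (20/3,16) (14/3,16) (4,14)]

Clipped polygon: [(4,5) (14,5) (14,58/5) (20/3,16) (14/3,16) (4,14)]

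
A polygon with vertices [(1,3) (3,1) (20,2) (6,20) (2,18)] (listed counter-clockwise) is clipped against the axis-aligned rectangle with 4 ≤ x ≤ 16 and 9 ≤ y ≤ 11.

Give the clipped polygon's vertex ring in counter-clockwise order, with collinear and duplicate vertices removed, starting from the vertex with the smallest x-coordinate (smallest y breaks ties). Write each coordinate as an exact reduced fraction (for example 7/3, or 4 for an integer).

1. After x ≥ 4: [(4,18/17) (20,2) (6,20) (4,19)]
2. After x ≤ 16: [(4,18/17) (16,30/17) (16,50/7) (6,20) (4,19)]
3. After y ≥ 9: [(4,9) (131/9,9) (6,20) (4,19)]
4. After y ≤ 11: [(4,11) (4,9) (131/9,9) (13,11)]
5. Canonical ring: [(4,9) (131/9,9) (13,11) (4,11)]

Clipped polygon: [(4,9) (131/9,9) (13,11) (4,11)]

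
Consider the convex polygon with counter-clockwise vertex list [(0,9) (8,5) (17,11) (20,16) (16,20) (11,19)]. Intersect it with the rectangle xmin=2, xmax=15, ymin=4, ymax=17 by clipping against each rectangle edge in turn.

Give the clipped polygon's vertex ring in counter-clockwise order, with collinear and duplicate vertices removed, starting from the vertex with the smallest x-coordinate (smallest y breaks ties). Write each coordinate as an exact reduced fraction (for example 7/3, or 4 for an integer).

1. After x ≥ 2: [(2,119/11) (2,8) (8,5) (17,11) (20,16) (16,20) (11,19)]
2. After x ≤ 15: [(2,119/11) (2,8) (8,5) (15,29/3) (15,99/5) (11,19)]
3. After y ≥ 4: [(2,119/11) (2,8) (8,5) (15,29/3) (15,99/5) (11,19)]
4. After y ≤ 17: [(44/5,17) (2,119/11) (2,8) (8,5) (15,29/3) (15,17)]
5. Canonical ring: [(2,8) (8,5) (15,29/3) (15,17) (44/5,17) (2,119/11)]

Clipped polygon: [(2,8) (8,5) (15,29/3) (15,17) (44/5,17) (2,119/11)]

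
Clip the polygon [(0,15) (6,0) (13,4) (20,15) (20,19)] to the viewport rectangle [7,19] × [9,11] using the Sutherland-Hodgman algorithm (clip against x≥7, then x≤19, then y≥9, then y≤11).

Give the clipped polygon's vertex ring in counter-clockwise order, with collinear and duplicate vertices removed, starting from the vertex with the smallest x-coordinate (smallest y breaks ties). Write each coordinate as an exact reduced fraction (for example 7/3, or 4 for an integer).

1. After x ≥ 7: [(7,82/5) (7,4/7) (13,4) (20,15) (20,19)]
2. After x ≤ 19: [(19,94/5) (7,82/5) (7,4/7) (13,4) (19,94/7)]
3. After y ≥ 9: [(19,94/5) (7,82/5) (7,9) (178/11,9) (19,94/7)]
4. After y ≤ 11: [(7,11) (7,9) (178/11,9) (192/11,11)]
5. Canonical ring: [(7,9) (178/11,9) (192/11,11) (7,11)]

Clipped polygon: [(7,9) (178/11,9) (192/11,11) (7,11)]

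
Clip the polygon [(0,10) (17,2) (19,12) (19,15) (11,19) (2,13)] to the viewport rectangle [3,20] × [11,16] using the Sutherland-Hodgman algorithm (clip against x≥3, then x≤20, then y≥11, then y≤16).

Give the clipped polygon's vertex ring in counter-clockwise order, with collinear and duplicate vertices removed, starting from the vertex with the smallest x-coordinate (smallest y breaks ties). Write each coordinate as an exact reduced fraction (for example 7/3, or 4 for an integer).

1. After x ≥ 3: [(3,146/17) (17,2) (19,12) (19,15) (11,19) (3,41/3)]
2. After x ≤ 20: [(3,146/17) (17,2) (19,12) (19,15) (11,19) (3,41/3)]
3. After y ≥ 11: [(3,11) (94/5,11) (19,12) (19,15) (11,19) (3,41/3)]
4. After y ≤ 16: [(3,11) (94/5,11) (19,12) (19,15) (17,16) (13/2,16) (3,41/3)]
5. Canonical ring: [(3,11) (94/5,11) (19,12) (19,15) (17,16) (13/2,16) (3,41/3)]

Clipped polygon: [(3,11) (94/5,11) (19,12) (19,15) (17,16) (13/2,16) (3,41/3)]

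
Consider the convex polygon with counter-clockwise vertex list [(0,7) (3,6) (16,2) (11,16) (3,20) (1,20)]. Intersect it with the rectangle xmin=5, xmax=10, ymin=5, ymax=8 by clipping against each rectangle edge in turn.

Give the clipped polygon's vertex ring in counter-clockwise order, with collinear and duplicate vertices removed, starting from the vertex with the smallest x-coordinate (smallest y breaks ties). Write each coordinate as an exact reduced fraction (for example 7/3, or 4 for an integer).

Clipped polygon: [(5,70/13) (25/4,5) (10,5) (10,8) (5,8)]

1. After x ≥ 5: [(5,70/13) (16,2) (11,16) (5,19)]
2. After x ≤ 10: [(5,70/13) (10,50/13) (10,33/2) (5,19)]
3. After y ≥ 5: [(5,70/13) (25/4,5) (10,5) (10,33/2) (5,19)]
4. After y ≤ 8: [(5,8) (5,70/13) (25/4,5) (10,5) (10,8)]
5. Canonical ring: [(5,70/13) (25/4,5) (10,5) (10,8) (5,8)]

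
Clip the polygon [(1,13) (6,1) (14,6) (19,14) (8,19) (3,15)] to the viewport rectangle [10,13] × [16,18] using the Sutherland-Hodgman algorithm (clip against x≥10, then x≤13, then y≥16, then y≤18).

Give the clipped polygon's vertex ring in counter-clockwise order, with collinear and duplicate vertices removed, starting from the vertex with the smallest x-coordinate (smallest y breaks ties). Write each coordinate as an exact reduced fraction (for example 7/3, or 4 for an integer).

1. After x ≥ 10: [(10,7/2) (14,6) (19,14) (10,199/11)]
2. After x ≤ 13: [(10,7/2) (13,43/8) (13,184/11) (10,199/11)]
3. After y ≥ 16: [(10,16) (13,16) (13,184/11) (10,199/11)]
4. After y ≤ 18: [(10,18) (10,16) (13,16) (13,184/11) (51/5,18)]
5. Canonical ring: [(10,16) (13,16) (13,184/11) (51/5,18) (10,18)]

Clipped polygon: [(10,16) (13,16) (13,184/11) (51/5,18) (10,18)]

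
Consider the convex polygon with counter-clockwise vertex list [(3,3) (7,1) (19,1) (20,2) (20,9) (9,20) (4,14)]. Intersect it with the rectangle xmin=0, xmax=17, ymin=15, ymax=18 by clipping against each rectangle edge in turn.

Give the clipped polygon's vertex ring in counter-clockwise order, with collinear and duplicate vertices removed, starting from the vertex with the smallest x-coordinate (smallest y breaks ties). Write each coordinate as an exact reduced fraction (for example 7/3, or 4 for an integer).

1. After x ≥ 0: [(3,3) (7,1) (19,1) (20,2) (20,9) (9,20) (4,14)]
2. After x ≤ 17: [(3,3) (7,1) (17,1) (17,12) (9,20) (4,14)]
3. After y ≥ 15: [(14,15) (9,20) (29/6,15)]
4. After y ≤ 18: [(14,15) (11,18) (22/3,18) (29/6,15)]
5. Canonical ring: [(29/6,15) (14,15) (11,18) (22/3,18)]

Clipped polygon: [(29/6,15) (14,15) (11,18) (22/3,18)]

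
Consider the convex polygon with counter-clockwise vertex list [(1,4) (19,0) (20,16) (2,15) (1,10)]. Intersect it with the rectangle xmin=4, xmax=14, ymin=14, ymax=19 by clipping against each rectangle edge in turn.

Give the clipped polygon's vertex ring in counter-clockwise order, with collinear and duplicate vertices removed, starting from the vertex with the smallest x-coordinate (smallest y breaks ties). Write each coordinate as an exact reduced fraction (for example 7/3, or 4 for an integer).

1. After x ≥ 4: [(4,10/3) (19,0) (20,16) (4,136/9)]
2. After x ≤ 14: [(4,10/3) (14,10/9) (14,47/3) (4,136/9)]
3. After y ≥ 14: [(4,14) (14,14) (14,47/3) (4,136/9)]
4. After y ≤ 19: [(4,14) (14,14) (14,47/3) (4,136/9)]
5. Canonical ring: [(4,14) (14,14) (14,47/3) (4,136/9)]

Clipped polygon: [(4,14) (14,14) (14,47/3) (4,136/9)]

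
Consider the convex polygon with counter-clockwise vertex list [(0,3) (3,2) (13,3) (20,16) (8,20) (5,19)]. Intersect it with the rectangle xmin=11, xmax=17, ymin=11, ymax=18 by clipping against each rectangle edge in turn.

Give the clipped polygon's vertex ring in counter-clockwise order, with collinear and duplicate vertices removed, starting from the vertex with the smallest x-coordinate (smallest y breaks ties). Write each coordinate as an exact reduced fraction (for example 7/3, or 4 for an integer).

1. After x ≥ 11: [(11,14/5) (13,3) (20,16) (11,19)]
2. After x ≤ 17: [(11,14/5) (13,3) (17,73/7) (17,17) (11,19)]
3. After y ≥ 11: [(11,11) (17,11) (17,17) (11,19)]
4. After y ≤ 18: [(11,18) (11,11) (17,11) (17,17) (14,18)]
5. Canonical ring: [(11,11) (17,11) (17,17) (14,18) (11,18)]

Clipped polygon: [(11,11) (17,11) (17,17) (14,18) (11,18)]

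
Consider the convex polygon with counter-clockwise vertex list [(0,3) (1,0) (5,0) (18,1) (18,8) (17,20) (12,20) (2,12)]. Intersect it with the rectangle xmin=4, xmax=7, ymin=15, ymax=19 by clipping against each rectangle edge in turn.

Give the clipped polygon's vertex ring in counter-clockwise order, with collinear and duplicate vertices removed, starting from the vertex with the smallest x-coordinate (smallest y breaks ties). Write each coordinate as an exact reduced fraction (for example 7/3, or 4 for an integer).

1. After x ≥ 4: [(4,0) (5,0) (18,1) (18,8) (17,20) (12,20) (4,68/5)]
2. After x ≤ 7: [(4,0) (5,0) (7,2/13) (7,16) (4,68/5)]
3. After y ≥ 15: [(7,15) (7,16) (23/4,15)]
4. After y ≤ 19: [(7,15) (7,16) (23/4,15)]
5. Canonical ring: [(23/4,15) (7,15) (7,16)]

Clipped polygon: [(23/4,15) (7,15) (7,16)]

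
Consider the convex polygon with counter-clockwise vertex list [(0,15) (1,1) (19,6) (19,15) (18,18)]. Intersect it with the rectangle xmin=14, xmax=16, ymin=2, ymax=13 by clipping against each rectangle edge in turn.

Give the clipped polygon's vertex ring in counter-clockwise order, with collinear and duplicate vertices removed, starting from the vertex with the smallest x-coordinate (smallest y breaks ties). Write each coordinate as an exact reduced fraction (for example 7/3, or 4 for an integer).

Clipped polygon: [(14,83/18) (16,31/6) (16,13) (14,13)]

1. After x ≥ 14: [(14,52/3) (14,83/18) (19,6) (19,15) (18,18)]
2. After x ≤ 16: [(16,53/3) (14,52/3) (14,83/18) (16,31/6)]
3. After y ≥ 2: [(16,53/3) (14,52/3) (14,83/18) (16,31/6)]
4. After y ≤ 13: [(16,13) (14,13) (14,83/18) (16,31/6)]
5. Canonical ring: [(14,83/18) (16,31/6) (16,13) (14,13)]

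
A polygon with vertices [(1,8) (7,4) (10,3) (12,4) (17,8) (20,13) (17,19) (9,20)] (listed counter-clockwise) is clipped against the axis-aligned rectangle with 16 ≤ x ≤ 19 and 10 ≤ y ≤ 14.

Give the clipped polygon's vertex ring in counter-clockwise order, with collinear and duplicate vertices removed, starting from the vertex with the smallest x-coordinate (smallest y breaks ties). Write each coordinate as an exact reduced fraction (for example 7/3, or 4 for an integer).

1. After x ≥ 16: [(16,36/5) (17,8) (20,13) (17,19) (16,153/8)]
2. After x ≤ 19: [(16,36/5) (17,8) (19,34/3) (19,15) (17,19) (16,153/8)]
3. After y ≥ 10: [(16,10) (91/5,10) (19,34/3) (19,15) (17,19) (16,153/8)]
4. After y ≤ 14: [(16,14) (16,10) (91/5,10) (19,34/3) (19,14)]
5. Canonical ring: [(16,10) (91/5,10) (19,34/3) (19,14) (16,14)]

Clipped polygon: [(16,10) (91/5,10) (19,34/3) (19,14) (16,14)]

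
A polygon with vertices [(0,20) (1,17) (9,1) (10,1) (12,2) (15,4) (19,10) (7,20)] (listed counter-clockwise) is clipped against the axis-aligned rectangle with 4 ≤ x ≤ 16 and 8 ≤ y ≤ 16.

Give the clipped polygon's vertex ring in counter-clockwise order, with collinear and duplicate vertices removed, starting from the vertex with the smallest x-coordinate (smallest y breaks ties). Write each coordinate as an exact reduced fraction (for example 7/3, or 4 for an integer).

Clipped polygon: [(4,11) (11/2,8) (16,8) (16,25/2) (59/5,16) (4,16)]

1. After x ≥ 4: [(4,20) (4,11) (9,1) (10,1) (12,2) (15,4) (19,10) (7,20)]
2. After x ≤ 16: [(4,20) (4,11) (9,1) (10,1) (12,2) (15,4) (16,11/2) (16,25/2) (7,20)]
3. After y ≥ 8: [(4,20) (4,11) (11/2,8) (16,8) (16,25/2) (7,20)]
4. After y ≤ 16: [(4,16) (4,11) (11/2,8) (16,8) (16,25/2) (59/5,16)]
5. Canonical ring: [(4,11) (11/2,8) (16,8) (16,25/2) (59/5,16) (4,16)]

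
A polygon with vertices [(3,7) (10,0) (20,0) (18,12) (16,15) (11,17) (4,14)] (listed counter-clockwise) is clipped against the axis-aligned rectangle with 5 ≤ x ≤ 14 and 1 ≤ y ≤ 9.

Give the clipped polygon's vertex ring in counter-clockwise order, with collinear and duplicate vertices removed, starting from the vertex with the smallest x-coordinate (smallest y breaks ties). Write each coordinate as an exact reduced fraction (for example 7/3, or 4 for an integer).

1. After x ≥ 5: [(5,5) (10,0) (20,0) (18,12) (16,15) (11,17) (5,101/7)]
2. After x ≤ 14: [(5,5) (10,0) (14,0) (14,79/5) (11,17) (5,101/7)]
3. After y ≥ 1: [(5,5) (9,1) (14,1) (14,79/5) (11,17) (5,101/7)]
4. After y ≤ 9: [(5,9) (5,5) (9,1) (14,1) (14,9)]
5. Canonical ring: [(5,5) (9,1) (14,1) (14,9) (5,9)]

Clipped polygon: [(5,5) (9,1) (14,1) (14,9) (5,9)]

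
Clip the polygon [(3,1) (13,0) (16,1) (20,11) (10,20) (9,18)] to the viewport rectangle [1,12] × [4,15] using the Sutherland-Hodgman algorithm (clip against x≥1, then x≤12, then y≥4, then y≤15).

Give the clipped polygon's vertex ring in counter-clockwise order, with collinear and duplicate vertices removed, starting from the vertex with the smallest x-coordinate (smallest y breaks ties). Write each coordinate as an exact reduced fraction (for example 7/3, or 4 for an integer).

Clipped polygon: [(69/17,4) (12,4) (12,15) (135/17,15)]

1. After x ≥ 1: [(3,1) (13,0) (16,1) (20,11) (10,20) (9,18)]
2. After x ≤ 12: [(3,1) (12,1/10) (12,91/5) (10,20) (9,18)]
3. After y ≥ 4: [(69/17,4) (12,4) (12,91/5) (10,20) (9,18)]
4. After y ≤ 15: [(135/17,15) (69/17,4) (12,4) (12,15)]
5. Canonical ring: [(69/17,4) (12,4) (12,15) (135/17,15)]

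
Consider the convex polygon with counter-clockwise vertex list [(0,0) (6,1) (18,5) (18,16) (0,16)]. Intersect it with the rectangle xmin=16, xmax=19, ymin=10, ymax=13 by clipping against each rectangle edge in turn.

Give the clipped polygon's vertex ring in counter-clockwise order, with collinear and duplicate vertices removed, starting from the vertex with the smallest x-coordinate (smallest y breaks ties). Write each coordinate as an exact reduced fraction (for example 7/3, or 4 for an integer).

1. After x ≥ 16: [(16,13/3) (18,5) (18,16) (16,16)]
2. After x ≤ 19: [(16,13/3) (18,5) (18,16) (16,16)]
3. After y ≥ 10: [(16,10) (18,10) (18,16) (16,16)]
4. After y ≤ 13: [(16,13) (16,10) (18,10) (18,13)]
5. Canonical ring: [(16,10) (18,10) (18,13) (16,13)]

Clipped polygon: [(16,10) (18,10) (18,13) (16,13)]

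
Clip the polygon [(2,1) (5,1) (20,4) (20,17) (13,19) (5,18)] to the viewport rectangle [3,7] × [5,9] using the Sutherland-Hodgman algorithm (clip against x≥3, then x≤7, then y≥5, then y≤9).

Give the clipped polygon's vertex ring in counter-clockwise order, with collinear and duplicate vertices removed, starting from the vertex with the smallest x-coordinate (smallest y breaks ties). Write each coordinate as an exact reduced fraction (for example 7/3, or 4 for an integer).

Clipped polygon: [(3,5) (7,5) (7,9) (58/17,9) (3,20/3)]

1. After x ≥ 3: [(3,20/3) (3,1) (5,1) (20,4) (20,17) (13,19) (5,18)]
2. After x ≤ 7: [(3,20/3) (3,1) (5,1) (7,7/5) (7,73/4) (5,18)]
3. After y ≥ 5: [(3,20/3) (3,5) (7,5) (7,73/4) (5,18)]
4. After y ≤ 9: [(58/17,9) (3,20/3) (3,5) (7,5) (7,9)]
5. Canonical ring: [(3,5) (7,5) (7,9) (58/17,9) (3,20/3)]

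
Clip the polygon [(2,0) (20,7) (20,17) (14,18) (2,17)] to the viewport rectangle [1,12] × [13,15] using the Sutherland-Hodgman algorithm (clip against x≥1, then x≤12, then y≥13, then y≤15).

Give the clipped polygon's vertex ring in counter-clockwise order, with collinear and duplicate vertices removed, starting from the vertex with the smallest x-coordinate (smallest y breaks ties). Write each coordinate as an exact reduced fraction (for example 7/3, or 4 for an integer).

Clipped polygon: [(2,13) (12,13) (12,15) (2,15)]

1. After x ≥ 1: [(2,0) (20,7) (20,17) (14,18) (2,17)]
2. After x ≤ 12: [(2,0) (12,35/9) (12,107/6) (2,17)]
3. After y ≥ 13: [(2,13) (12,13) (12,107/6) (2,17)]
4. After y ≤ 15: [(2,15) (2,13) (12,13) (12,15)]
5. Canonical ring: [(2,13) (12,13) (12,15) (2,15)]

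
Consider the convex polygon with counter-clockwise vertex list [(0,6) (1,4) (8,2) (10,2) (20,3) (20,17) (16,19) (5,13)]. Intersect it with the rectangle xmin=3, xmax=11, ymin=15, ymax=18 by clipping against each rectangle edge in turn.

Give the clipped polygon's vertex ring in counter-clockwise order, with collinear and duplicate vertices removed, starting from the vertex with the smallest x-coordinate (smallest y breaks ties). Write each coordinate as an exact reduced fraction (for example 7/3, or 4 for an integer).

Clipped polygon: [(26/3,15) (11,15) (11,179/11)]

1. After x ≥ 3: [(3,51/5) (3,24/7) (8,2) (10,2) (20,3) (20,17) (16,19) (5,13)]
2. After x ≤ 11: [(3,51/5) (3,24/7) (8,2) (10,2) (11,21/10) (11,179/11) (5,13)]
3. After y ≥ 15: [(11,15) (11,179/11) (26/3,15)]
4. After y ≤ 18: [(11,15) (11,179/11) (26/3,15)]
5. Canonical ring: [(26/3,15) (11,15) (11,179/11)]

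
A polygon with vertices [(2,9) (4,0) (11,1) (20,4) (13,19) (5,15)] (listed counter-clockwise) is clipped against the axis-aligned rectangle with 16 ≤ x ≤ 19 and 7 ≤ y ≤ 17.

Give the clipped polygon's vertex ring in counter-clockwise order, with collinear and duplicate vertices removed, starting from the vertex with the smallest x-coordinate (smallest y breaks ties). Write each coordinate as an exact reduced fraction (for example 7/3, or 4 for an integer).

1. After x ≥ 16: [(16,8/3) (20,4) (16,88/7)]
2. After x ≤ 19: [(16,8/3) (19,11/3) (19,43/7) (16,88/7)]
3. After y ≥ 7: [(16,7) (93/5,7) (16,88/7)]
4. After y ≤ 17: [(16,7) (93/5,7) (16,88/7)]
5. Canonical ring: [(16,7) (93/5,7) (16,88/7)]

Clipped polygon: [(16,7) (93/5,7) (16,88/7)]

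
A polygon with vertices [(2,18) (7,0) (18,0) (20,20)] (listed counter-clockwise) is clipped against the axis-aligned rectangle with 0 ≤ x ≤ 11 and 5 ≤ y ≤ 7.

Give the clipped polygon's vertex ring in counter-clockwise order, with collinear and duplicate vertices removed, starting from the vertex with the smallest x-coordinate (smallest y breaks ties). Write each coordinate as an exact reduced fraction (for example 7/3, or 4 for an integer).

1. After x ≥ 0: [(2,18) (7,0) (18,0) (20,20)]
2. After x ≤ 11: [(11,19) (2,18) (7,0) (11,0)]
3. After y ≥ 5: [(11,5) (11,19) (2,18) (101/18,5)]
4. After y ≤ 7: [(11,5) (11,7) (91/18,7) (101/18,5)]
5. Canonical ring: [(91/18,7) (101/18,5) (11,5) (11,7)]

Clipped polygon: [(91/18,7) (101/18,5) (11,5) (11,7)]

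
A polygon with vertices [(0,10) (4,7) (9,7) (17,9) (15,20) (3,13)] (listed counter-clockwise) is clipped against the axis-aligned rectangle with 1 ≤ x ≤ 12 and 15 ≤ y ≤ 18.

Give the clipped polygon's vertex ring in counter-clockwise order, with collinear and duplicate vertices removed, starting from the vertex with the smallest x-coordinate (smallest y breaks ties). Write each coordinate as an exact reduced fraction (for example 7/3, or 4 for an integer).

Clipped polygon: [(45/7,15) (12,15) (12,18) (81/7,18)]

1. After x ≥ 1: [(1,11) (1,37/4) (4,7) (9,7) (17,9) (15,20) (3,13)]
2. After x ≤ 12: [(1,11) (1,37/4) (4,7) (9,7) (12,31/4) (12,73/4) (3,13)]
3. After y ≥ 15: [(12,15) (12,73/4) (45/7,15)]
4. After y ≤ 18: [(12,15) (12,18) (81/7,18) (45/7,15)]
5. Canonical ring: [(45/7,15) (12,15) (12,18) (81/7,18)]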